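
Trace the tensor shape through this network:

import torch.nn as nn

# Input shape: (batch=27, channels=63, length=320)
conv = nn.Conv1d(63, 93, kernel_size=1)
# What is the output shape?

Input shape: (27, 63, 320)
Output shape: (27, 93, 320)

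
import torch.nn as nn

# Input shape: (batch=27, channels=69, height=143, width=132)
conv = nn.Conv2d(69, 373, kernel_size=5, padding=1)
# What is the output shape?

Input shape: (27, 69, 143, 132)
Output shape: (27, 373, 141, 130)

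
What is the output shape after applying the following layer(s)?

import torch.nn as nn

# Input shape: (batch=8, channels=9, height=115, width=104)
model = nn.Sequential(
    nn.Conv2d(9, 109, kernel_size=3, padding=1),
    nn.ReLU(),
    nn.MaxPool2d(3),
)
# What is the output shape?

Input shape: (8, 9, 115, 104)
  -> after Conv2d: (8, 109, 115, 104)
  -> after ReLU: (8, 109, 115, 104)
Output shape: (8, 109, 38, 34)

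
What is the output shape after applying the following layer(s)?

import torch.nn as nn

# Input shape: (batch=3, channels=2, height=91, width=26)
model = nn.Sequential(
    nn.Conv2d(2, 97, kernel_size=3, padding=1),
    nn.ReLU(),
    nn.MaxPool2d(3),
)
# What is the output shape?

Input shape: (3, 2, 91, 26)
  -> after Conv2d: (3, 97, 91, 26)
  -> after ReLU: (3, 97, 91, 26)
Output shape: (3, 97, 30, 8)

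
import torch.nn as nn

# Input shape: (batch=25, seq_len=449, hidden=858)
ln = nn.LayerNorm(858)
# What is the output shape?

Input shape: (25, 449, 858)
Output shape: (25, 449, 858)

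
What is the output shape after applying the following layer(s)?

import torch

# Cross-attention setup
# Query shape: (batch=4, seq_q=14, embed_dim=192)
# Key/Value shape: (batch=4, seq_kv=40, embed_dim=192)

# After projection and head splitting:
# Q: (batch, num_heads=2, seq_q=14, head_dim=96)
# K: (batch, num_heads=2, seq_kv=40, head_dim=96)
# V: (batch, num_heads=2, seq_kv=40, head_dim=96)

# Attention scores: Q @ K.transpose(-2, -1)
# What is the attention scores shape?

Input shape: (4, 14, 192)
Output shape: (4, 2, 14, 40)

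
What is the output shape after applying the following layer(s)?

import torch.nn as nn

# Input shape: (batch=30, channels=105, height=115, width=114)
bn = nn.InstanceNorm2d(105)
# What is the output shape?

Input shape: (30, 105, 115, 114)
Output shape: (30, 105, 115, 114)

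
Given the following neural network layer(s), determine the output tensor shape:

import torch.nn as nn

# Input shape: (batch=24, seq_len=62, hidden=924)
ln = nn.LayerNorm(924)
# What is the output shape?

Input shape: (24, 62, 924)
Output shape: (24, 62, 924)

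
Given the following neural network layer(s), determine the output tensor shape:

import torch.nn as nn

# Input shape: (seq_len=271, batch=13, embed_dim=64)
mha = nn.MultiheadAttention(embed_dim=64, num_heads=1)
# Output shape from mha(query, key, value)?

Input shape: (271, 13, 64)
Output shape: (271, 13, 64)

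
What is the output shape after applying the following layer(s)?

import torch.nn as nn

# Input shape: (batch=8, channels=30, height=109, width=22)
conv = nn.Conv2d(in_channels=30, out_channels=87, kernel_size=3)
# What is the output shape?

Input shape: (8, 30, 109, 22)
Output shape: (8, 87, 107, 20)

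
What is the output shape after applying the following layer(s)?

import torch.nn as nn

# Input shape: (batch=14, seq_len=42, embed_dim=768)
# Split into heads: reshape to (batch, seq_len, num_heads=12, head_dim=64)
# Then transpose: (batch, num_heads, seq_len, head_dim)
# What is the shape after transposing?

Input shape: (14, 42, 768)
  -> after reshape: (14, 42, 12, 64)
Output shape: (14, 12, 42, 64)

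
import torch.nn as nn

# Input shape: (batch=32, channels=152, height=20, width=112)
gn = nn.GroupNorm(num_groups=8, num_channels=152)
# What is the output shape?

Input shape: (32, 152, 20, 112)
Output shape: (32, 152, 20, 112)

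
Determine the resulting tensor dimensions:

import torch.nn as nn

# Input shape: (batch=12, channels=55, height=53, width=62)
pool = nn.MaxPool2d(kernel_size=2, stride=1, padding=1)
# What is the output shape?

Input shape: (12, 55, 53, 62)
Output shape: (12, 55, 54, 63)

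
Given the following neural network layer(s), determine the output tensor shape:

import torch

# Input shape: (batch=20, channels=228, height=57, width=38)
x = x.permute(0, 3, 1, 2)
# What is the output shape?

Input shape: (20, 228, 57, 38)
Output shape: (20, 38, 228, 57)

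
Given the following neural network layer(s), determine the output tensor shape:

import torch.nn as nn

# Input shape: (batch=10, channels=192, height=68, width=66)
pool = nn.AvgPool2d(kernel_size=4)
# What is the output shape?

Input shape: (10, 192, 68, 66)
Output shape: (10, 192, 17, 16)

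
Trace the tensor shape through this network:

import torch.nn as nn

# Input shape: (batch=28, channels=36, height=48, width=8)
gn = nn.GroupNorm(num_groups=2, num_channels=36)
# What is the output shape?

Input shape: (28, 36, 48, 8)
Output shape: (28, 36, 48, 8)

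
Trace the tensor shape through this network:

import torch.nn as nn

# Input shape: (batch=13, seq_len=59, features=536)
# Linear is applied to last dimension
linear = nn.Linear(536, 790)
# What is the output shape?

Input shape: (13, 59, 536)
Output shape: (13, 59, 790)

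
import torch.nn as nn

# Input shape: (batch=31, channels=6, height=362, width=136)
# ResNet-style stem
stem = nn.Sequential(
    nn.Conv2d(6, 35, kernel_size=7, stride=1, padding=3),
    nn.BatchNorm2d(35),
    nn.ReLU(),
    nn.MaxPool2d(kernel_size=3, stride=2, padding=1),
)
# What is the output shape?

Input shape: (31, 6, 362, 136)
  -> after Conv2d 7x7 stride=1: (31, 35, 362, 136)
Output shape: (31, 35, 181, 68)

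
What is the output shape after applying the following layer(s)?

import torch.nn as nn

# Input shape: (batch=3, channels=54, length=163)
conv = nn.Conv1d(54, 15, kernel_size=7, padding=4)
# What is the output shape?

Input shape: (3, 54, 163)
Output shape: (3, 15, 165)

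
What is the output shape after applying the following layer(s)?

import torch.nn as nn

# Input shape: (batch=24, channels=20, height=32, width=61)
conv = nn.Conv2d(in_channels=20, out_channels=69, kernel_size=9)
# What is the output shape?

Input shape: (24, 20, 32, 61)
Output shape: (24, 69, 24, 53)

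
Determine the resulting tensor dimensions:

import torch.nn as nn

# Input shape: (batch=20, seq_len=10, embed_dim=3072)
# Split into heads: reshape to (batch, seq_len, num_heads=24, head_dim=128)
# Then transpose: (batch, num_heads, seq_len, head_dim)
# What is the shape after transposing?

Input shape: (20, 10, 3072)
  -> after reshape: (20, 10, 24, 128)
Output shape: (20, 24, 10, 128)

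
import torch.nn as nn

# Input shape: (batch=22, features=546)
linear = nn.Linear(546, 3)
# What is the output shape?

Input shape: (22, 546)
Output shape: (22, 3)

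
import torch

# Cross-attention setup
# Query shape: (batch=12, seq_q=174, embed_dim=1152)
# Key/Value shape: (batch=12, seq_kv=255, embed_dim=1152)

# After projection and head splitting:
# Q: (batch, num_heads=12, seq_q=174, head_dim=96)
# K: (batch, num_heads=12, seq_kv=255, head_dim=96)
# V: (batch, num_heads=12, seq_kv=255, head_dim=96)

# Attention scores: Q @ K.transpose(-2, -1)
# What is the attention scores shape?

Input shape: (12, 174, 1152)
Output shape: (12, 12, 174, 255)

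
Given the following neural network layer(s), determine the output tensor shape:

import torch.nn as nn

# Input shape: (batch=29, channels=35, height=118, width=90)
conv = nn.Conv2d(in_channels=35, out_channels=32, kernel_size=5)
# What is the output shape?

Input shape: (29, 35, 118, 90)
Output shape: (29, 32, 114, 86)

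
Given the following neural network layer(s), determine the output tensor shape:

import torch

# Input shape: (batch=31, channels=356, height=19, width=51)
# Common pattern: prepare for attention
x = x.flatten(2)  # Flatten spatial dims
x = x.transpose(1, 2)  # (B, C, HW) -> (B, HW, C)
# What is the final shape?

Input shape: (31, 356, 19, 51)
  -> after flatten(2): (31, 356, 969)
Output shape: (31, 969, 356)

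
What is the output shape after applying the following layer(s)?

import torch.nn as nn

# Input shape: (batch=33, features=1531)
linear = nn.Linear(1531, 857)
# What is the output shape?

Input shape: (33, 1531)
Output shape: (33, 857)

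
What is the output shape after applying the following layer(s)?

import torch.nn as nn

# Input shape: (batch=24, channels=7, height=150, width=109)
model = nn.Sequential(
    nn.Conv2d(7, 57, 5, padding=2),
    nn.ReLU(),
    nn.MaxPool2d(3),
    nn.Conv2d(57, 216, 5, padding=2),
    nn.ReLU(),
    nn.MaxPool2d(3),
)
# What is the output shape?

Input shape: (24, 7, 150, 109)
  -> after first Conv2d: (24, 57, 150, 109)
  -> after first MaxPool2d: (24, 57, 50, 36)
  -> after second Conv2d: (24, 216, 50, 36)
Output shape: (24, 216, 16, 12)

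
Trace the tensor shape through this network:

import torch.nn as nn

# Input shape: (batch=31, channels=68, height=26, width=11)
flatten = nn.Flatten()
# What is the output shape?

Input shape: (31, 68, 26, 11)
Output shape: (31, 19448)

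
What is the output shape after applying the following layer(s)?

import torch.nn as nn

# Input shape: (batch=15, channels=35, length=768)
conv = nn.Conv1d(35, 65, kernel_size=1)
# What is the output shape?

Input shape: (15, 35, 768)
Output shape: (15, 65, 768)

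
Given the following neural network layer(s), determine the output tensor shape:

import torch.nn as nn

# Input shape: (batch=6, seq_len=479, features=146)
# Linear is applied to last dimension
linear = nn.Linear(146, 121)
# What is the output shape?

Input shape: (6, 479, 146)
Output shape: (6, 479, 121)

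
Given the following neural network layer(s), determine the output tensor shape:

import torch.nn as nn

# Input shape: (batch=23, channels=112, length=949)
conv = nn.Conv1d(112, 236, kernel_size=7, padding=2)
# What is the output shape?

Input shape: (23, 112, 949)
Output shape: (23, 236, 947)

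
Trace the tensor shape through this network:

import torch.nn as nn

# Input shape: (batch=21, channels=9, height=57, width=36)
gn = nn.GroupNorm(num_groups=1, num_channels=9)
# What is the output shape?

Input shape: (21, 9, 57, 36)
Output shape: (21, 9, 57, 36)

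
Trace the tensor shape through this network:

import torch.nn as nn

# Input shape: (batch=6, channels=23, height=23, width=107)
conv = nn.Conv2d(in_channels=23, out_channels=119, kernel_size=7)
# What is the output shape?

Input shape: (6, 23, 23, 107)
Output shape: (6, 119, 17, 101)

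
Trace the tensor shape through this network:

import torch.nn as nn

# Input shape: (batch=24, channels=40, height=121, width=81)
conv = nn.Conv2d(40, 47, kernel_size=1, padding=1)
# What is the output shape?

Input shape: (24, 40, 121, 81)
Output shape: (24, 47, 123, 83)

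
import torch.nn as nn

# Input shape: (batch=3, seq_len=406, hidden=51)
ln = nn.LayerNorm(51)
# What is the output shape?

Input shape: (3, 406, 51)
Output shape: (3, 406, 51)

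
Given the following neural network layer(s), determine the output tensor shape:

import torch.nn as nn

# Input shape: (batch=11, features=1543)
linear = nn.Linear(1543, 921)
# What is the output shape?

Input shape: (11, 1543)
Output shape: (11, 921)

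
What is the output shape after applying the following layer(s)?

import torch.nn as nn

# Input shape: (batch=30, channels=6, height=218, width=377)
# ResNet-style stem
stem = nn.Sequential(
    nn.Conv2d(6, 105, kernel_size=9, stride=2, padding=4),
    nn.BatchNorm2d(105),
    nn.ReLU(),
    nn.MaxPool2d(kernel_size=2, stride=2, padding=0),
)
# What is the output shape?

Input shape: (30, 6, 218, 377)
  -> after Conv2d 9x9 stride=2: (30, 105, 109, 189)
Output shape: (30, 105, 54, 94)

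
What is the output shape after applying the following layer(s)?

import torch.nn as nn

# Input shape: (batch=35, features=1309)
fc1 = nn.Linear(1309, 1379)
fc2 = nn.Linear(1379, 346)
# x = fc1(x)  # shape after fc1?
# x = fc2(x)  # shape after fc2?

Input shape: (35, 1309)
  -> after fc1: (35, 1379)
Output shape: (35, 346)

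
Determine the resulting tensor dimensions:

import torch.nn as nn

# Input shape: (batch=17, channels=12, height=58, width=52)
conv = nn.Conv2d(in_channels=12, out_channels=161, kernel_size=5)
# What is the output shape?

Input shape: (17, 12, 58, 52)
Output shape: (17, 161, 54, 48)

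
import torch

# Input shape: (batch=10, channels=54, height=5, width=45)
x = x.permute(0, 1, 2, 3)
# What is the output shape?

Input shape: (10, 54, 5, 45)
Output shape: (10, 54, 5, 45)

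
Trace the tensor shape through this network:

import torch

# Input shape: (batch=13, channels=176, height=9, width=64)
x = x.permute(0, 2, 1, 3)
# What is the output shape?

Input shape: (13, 176, 9, 64)
Output shape: (13, 9, 176, 64)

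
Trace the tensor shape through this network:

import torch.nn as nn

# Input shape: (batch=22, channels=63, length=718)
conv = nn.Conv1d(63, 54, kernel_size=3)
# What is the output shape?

Input shape: (22, 63, 718)
Output shape: (22, 54, 716)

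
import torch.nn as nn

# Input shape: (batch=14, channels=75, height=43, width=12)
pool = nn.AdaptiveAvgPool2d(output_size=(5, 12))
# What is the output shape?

Input shape: (14, 75, 43, 12)
Output shape: (14, 75, 5, 12)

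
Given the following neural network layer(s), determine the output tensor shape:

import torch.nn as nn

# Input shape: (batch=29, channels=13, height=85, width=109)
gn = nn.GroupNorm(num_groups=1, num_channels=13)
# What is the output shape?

Input shape: (29, 13, 85, 109)
Output shape: (29, 13, 85, 109)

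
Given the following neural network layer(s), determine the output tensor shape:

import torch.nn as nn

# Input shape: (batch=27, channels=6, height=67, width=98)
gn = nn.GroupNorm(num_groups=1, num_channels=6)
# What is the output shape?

Input shape: (27, 6, 67, 98)
Output shape: (27, 6, 67, 98)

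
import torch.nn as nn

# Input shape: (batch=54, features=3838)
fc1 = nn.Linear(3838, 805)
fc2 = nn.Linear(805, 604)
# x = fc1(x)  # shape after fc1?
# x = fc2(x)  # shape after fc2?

Input shape: (54, 3838)
  -> after fc1: (54, 805)
Output shape: (54, 604)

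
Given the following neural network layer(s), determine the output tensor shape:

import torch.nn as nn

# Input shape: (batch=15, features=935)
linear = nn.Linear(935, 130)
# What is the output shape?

Input shape: (15, 935)
Output shape: (15, 130)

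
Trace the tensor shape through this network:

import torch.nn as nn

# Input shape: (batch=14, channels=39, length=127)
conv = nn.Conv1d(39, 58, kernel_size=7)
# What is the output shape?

Input shape: (14, 39, 127)
Output shape: (14, 58, 121)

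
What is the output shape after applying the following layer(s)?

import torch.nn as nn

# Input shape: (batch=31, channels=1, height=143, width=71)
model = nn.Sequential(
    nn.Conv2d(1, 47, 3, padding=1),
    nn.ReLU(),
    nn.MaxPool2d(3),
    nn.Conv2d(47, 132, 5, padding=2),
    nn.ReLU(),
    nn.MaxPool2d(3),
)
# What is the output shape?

Input shape: (31, 1, 143, 71)
  -> after first Conv2d: (31, 47, 143, 71)
  -> after first MaxPool2d: (31, 47, 47, 23)
  -> after second Conv2d: (31, 132, 47, 23)
Output shape: (31, 132, 15, 7)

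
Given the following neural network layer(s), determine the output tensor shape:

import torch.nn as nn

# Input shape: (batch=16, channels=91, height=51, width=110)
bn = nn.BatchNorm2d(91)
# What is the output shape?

Input shape: (16, 91, 51, 110)
Output shape: (16, 91, 51, 110)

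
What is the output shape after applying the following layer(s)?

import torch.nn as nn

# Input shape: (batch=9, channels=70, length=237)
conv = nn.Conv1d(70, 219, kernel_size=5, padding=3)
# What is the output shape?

Input shape: (9, 70, 237)
Output shape: (9, 219, 239)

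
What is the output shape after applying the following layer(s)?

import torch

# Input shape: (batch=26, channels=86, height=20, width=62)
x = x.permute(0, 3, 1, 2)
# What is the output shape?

Input shape: (26, 86, 20, 62)
Output shape: (26, 62, 86, 20)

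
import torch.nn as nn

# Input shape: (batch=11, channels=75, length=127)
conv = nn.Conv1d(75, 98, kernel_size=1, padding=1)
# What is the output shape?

Input shape: (11, 75, 127)
Output shape: (11, 98, 129)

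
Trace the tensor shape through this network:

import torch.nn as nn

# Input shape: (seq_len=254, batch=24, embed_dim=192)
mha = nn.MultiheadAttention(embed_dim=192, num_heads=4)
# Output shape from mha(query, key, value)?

Input shape: (254, 24, 192)
Output shape: (254, 24, 192)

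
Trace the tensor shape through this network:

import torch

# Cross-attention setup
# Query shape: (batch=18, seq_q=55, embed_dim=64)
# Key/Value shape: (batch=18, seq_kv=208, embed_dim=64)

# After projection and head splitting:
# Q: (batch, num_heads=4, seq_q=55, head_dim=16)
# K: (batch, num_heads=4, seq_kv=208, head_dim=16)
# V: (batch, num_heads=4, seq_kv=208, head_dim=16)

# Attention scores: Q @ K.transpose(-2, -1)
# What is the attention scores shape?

Input shape: (18, 55, 64)
Output shape: (18, 4, 55, 208)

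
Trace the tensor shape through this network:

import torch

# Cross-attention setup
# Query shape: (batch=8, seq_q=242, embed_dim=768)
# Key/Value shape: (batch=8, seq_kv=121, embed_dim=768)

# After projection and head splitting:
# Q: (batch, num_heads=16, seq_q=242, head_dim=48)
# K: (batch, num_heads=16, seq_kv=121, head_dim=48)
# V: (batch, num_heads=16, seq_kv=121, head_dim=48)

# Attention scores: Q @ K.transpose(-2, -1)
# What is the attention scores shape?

Input shape: (8, 242, 768)
Output shape: (8, 16, 242, 121)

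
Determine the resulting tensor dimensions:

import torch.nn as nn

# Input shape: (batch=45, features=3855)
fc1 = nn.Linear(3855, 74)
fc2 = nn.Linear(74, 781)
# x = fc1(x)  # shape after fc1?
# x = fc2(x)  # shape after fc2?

Input shape: (45, 3855)
  -> after fc1: (45, 74)
Output shape: (45, 781)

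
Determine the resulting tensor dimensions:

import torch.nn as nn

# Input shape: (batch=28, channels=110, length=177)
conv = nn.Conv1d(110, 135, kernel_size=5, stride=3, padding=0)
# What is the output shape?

Input shape: (28, 110, 177)
Output shape: (28, 135, 58)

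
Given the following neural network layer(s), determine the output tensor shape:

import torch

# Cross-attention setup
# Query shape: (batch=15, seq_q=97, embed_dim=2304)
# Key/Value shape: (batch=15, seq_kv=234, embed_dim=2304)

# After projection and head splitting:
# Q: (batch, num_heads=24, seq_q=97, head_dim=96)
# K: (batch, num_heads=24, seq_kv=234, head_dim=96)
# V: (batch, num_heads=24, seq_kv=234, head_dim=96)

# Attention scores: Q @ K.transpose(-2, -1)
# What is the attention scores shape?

Input shape: (15, 97, 2304)
Output shape: (15, 24, 97, 234)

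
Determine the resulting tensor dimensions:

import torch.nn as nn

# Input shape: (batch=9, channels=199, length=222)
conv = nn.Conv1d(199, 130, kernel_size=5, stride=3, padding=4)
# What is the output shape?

Input shape: (9, 199, 222)
Output shape: (9, 130, 76)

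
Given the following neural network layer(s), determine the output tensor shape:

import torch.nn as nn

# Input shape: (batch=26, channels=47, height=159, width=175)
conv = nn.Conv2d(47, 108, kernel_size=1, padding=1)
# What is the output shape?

Input shape: (26, 47, 159, 175)
Output shape: (26, 108, 161, 177)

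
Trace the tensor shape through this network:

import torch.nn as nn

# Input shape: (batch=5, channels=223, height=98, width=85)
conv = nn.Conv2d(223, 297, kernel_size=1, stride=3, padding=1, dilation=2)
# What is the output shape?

Input shape: (5, 223, 98, 85)
Output shape: (5, 297, 34, 29)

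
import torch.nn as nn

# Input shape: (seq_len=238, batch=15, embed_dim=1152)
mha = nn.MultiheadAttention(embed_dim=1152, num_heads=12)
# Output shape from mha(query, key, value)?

Input shape: (238, 15, 1152)
Output shape: (238, 15, 1152)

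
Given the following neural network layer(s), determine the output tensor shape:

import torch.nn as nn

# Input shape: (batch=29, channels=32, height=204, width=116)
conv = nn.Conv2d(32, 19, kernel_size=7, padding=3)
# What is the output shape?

Input shape: (29, 32, 204, 116)
Output shape: (29, 19, 204, 116)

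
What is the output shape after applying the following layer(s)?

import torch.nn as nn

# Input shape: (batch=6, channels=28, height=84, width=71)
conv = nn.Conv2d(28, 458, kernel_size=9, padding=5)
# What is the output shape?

Input shape: (6, 28, 84, 71)
Output shape: (6, 458, 86, 73)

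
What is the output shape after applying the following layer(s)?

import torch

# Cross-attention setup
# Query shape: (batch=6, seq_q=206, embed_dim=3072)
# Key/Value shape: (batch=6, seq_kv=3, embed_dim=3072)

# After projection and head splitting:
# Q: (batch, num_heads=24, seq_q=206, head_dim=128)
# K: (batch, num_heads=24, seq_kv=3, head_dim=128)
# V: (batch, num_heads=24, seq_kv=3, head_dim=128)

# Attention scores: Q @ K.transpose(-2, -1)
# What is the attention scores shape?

Input shape: (6, 206, 3072)
Output shape: (6, 24, 206, 3)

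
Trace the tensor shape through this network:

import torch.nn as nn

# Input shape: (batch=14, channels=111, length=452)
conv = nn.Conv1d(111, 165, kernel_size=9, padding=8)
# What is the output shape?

Input shape: (14, 111, 452)
Output shape: (14, 165, 460)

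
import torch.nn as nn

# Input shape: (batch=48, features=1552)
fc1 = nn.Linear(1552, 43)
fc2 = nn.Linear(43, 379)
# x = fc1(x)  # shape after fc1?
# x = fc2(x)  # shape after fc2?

Input shape: (48, 1552)
  -> after fc1: (48, 43)
Output shape: (48, 379)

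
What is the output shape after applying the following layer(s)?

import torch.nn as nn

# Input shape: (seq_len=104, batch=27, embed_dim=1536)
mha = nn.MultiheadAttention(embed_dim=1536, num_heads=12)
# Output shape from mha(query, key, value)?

Input shape: (104, 27, 1536)
Output shape: (104, 27, 1536)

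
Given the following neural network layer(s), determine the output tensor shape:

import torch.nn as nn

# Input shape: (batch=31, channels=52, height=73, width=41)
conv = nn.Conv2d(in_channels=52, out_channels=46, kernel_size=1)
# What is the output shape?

Input shape: (31, 52, 73, 41)
Output shape: (31, 46, 73, 41)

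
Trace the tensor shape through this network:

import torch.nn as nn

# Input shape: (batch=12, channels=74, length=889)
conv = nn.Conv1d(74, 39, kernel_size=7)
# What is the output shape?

Input shape: (12, 74, 889)
Output shape: (12, 39, 883)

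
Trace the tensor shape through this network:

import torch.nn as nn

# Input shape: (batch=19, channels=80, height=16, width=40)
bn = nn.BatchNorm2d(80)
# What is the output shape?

Input shape: (19, 80, 16, 40)
Output shape: (19, 80, 16, 40)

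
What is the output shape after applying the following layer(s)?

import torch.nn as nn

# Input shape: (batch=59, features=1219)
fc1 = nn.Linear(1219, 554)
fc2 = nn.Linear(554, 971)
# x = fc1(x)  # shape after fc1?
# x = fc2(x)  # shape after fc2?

Input shape: (59, 1219)
  -> after fc1: (59, 554)
Output shape: (59, 971)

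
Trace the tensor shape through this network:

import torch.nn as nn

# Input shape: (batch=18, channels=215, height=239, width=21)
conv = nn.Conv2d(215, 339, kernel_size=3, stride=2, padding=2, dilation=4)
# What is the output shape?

Input shape: (18, 215, 239, 21)
Output shape: (18, 339, 118, 9)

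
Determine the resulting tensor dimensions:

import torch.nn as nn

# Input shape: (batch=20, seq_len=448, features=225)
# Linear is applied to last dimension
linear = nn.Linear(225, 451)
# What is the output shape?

Input shape: (20, 448, 225)
Output shape: (20, 448, 451)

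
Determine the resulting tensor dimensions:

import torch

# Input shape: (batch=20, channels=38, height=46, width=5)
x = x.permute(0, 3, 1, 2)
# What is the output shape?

Input shape: (20, 38, 46, 5)
Output shape: (20, 5, 38, 46)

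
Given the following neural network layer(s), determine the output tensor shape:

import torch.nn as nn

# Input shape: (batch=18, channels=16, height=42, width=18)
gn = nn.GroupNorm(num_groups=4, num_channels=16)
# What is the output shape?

Input shape: (18, 16, 42, 18)
Output shape: (18, 16, 42, 18)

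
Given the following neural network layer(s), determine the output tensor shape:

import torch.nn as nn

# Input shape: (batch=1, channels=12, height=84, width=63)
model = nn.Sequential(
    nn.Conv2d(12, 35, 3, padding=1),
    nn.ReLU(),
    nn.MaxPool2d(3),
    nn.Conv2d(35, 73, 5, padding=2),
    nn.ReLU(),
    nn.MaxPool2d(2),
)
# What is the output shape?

Input shape: (1, 12, 84, 63)
  -> after first Conv2d: (1, 35, 84, 63)
  -> after first MaxPool2d: (1, 35, 28, 21)
  -> after second Conv2d: (1, 73, 28, 21)
Output shape: (1, 73, 14, 10)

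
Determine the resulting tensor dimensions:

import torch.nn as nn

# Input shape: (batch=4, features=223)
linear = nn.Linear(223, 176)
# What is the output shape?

Input shape: (4, 223)
Output shape: (4, 176)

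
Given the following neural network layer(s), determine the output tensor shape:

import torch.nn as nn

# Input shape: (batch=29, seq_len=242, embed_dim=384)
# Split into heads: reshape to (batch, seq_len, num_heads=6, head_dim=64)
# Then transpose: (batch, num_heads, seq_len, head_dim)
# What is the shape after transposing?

Input shape: (29, 242, 384)
  -> after reshape: (29, 242, 6, 64)
Output shape: (29, 6, 242, 64)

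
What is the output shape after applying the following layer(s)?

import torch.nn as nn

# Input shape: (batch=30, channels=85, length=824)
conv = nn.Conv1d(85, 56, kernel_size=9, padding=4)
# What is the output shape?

Input shape: (30, 85, 824)
Output shape: (30, 56, 824)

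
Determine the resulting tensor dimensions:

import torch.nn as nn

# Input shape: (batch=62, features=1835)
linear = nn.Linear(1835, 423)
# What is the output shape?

Input shape: (62, 1835)
Output shape: (62, 423)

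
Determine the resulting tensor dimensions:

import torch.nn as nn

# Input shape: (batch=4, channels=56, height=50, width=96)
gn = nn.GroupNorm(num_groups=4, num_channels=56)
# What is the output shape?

Input shape: (4, 56, 50, 96)
Output shape: (4, 56, 50, 96)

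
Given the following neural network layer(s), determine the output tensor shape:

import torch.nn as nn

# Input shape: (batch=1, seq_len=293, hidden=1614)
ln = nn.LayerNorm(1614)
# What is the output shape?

Input shape: (1, 293, 1614)
Output shape: (1, 293, 1614)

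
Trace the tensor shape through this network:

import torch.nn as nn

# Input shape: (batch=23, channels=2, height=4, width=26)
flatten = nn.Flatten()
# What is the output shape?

Input shape: (23, 2, 4, 26)
Output shape: (23, 208)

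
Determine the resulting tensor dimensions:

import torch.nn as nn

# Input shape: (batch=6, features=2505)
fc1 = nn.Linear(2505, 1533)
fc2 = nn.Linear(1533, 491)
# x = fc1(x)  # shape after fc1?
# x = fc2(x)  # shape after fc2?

Input shape: (6, 2505)
  -> after fc1: (6, 1533)
Output shape: (6, 491)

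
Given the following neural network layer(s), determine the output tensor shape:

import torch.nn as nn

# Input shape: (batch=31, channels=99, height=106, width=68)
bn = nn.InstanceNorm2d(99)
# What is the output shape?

Input shape: (31, 99, 106, 68)
Output shape: (31, 99, 106, 68)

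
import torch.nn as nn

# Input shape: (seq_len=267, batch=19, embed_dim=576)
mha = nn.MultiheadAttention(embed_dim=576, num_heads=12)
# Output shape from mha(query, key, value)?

Input shape: (267, 19, 576)
Output shape: (267, 19, 576)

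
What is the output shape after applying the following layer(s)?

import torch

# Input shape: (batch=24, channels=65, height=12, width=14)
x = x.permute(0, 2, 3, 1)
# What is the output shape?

Input shape: (24, 65, 12, 14)
Output shape: (24, 12, 14, 65)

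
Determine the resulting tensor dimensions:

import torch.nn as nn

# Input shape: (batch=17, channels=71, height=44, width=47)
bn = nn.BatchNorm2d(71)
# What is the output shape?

Input shape: (17, 71, 44, 47)
Output shape: (17, 71, 44, 47)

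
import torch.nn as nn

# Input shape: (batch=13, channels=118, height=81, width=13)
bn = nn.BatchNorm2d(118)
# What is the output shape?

Input shape: (13, 118, 81, 13)
Output shape: (13, 118, 81, 13)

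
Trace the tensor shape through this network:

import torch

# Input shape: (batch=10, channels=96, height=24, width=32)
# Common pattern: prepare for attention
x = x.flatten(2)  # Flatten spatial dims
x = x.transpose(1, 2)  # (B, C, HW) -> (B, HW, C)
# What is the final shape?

Input shape: (10, 96, 24, 32)
  -> after flatten(2): (10, 96, 768)
Output shape: (10, 768, 96)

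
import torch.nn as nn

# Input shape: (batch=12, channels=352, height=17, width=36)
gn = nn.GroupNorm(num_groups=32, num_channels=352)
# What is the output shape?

Input shape: (12, 352, 17, 36)
Output shape: (12, 352, 17, 36)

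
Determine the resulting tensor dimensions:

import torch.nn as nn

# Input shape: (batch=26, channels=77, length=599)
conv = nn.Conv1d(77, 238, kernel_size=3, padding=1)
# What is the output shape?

Input shape: (26, 77, 599)
Output shape: (26, 238, 599)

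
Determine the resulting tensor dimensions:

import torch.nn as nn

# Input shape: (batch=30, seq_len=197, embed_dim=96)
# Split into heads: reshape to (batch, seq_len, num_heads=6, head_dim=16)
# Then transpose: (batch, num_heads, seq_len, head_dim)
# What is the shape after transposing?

Input shape: (30, 197, 96)
  -> after reshape: (30, 197, 6, 16)
Output shape: (30, 6, 197, 16)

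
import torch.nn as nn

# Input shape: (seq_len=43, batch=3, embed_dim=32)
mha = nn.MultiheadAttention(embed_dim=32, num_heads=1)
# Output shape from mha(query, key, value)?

Input shape: (43, 3, 32)
Output shape: (43, 3, 32)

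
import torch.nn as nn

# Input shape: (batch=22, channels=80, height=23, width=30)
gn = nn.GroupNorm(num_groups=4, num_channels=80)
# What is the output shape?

Input shape: (22, 80, 23, 30)
Output shape: (22, 80, 23, 30)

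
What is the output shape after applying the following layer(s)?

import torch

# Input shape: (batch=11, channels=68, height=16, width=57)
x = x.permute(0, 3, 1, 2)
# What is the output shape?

Input shape: (11, 68, 16, 57)
Output shape: (11, 57, 68, 16)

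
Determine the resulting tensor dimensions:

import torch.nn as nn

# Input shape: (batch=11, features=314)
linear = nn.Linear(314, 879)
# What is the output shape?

Input shape: (11, 314)
Output shape: (11, 879)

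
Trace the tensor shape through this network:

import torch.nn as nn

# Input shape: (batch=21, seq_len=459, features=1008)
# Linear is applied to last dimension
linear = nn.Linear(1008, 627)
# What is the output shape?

Input shape: (21, 459, 1008)
Output shape: (21, 459, 627)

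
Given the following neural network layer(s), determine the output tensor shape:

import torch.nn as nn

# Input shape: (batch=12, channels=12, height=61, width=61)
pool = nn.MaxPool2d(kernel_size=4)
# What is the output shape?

Input shape: (12, 12, 61, 61)
Output shape: (12, 12, 15, 15)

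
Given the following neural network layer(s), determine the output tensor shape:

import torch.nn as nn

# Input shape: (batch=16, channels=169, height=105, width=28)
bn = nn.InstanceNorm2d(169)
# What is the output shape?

Input shape: (16, 169, 105, 28)
Output shape: (16, 169, 105, 28)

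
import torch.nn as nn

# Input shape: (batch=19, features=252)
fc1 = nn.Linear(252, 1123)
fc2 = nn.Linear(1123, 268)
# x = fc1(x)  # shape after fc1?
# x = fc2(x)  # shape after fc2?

Input shape: (19, 252)
  -> after fc1: (19, 1123)
Output shape: (19, 268)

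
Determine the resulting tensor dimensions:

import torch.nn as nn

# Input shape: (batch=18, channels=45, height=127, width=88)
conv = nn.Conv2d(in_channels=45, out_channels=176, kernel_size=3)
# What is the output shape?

Input shape: (18, 45, 127, 88)
Output shape: (18, 176, 125, 86)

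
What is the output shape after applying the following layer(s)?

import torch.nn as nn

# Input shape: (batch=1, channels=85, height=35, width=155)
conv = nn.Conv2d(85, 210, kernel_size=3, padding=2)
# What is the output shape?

Input shape: (1, 85, 35, 155)
Output shape: (1, 210, 37, 157)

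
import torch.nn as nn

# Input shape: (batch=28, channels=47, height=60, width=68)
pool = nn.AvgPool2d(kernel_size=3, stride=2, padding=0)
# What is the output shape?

Input shape: (28, 47, 60, 68)
Output shape: (28, 47, 29, 33)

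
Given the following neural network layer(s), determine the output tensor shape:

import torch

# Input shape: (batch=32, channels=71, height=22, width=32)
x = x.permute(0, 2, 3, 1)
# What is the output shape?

Input shape: (32, 71, 22, 32)
Output shape: (32, 22, 32, 71)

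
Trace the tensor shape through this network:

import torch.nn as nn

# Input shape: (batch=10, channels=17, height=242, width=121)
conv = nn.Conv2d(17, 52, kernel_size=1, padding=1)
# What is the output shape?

Input shape: (10, 17, 242, 121)
Output shape: (10, 52, 244, 123)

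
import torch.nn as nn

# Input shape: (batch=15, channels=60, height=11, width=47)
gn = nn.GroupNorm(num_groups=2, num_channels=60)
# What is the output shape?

Input shape: (15, 60, 11, 47)
Output shape: (15, 60, 11, 47)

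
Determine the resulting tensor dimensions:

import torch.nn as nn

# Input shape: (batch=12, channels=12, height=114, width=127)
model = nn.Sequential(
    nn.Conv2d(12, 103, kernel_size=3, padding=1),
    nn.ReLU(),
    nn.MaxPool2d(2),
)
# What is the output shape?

Input shape: (12, 12, 114, 127)
  -> after Conv2d: (12, 103, 114, 127)
  -> after ReLU: (12, 103, 114, 127)
Output shape: (12, 103, 57, 63)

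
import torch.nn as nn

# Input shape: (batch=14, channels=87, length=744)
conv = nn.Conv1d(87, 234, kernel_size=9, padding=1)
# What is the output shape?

Input shape: (14, 87, 744)
Output shape: (14, 234, 738)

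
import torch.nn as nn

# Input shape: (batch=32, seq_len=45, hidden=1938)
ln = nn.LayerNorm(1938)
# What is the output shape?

Input shape: (32, 45, 1938)
Output shape: (32, 45, 1938)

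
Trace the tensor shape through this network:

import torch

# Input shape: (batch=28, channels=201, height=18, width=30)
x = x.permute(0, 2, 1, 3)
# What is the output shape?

Input shape: (28, 201, 18, 30)
Output shape: (28, 18, 201, 30)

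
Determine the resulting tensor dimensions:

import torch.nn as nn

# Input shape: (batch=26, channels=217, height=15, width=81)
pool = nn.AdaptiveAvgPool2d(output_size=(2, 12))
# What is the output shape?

Input shape: (26, 217, 15, 81)
Output shape: (26, 217, 2, 12)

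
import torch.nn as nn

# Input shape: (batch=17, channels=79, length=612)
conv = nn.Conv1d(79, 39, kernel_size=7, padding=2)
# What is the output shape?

Input shape: (17, 79, 612)
Output shape: (17, 39, 610)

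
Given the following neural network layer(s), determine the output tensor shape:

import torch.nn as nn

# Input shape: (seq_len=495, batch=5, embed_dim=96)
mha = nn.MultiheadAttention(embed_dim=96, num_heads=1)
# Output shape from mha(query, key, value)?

Input shape: (495, 5, 96)
Output shape: (495, 5, 96)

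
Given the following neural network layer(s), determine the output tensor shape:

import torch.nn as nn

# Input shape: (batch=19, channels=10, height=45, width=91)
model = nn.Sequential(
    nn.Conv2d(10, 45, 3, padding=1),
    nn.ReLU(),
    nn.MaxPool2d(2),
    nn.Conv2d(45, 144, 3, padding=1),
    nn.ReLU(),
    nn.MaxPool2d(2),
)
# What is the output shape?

Input shape: (19, 10, 45, 91)
  -> after first Conv2d: (19, 45, 45, 91)
  -> after first MaxPool2d: (19, 45, 22, 45)
  -> after second Conv2d: (19, 144, 22, 45)
Output shape: (19, 144, 11, 22)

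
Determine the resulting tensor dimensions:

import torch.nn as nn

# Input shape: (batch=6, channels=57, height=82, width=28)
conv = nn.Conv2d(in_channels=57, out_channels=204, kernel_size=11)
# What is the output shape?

Input shape: (6, 57, 82, 28)
Output shape: (6, 204, 72, 18)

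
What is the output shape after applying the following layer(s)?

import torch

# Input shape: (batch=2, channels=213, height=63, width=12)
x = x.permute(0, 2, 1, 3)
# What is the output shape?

Input shape: (2, 213, 63, 12)
Output shape: (2, 63, 213, 12)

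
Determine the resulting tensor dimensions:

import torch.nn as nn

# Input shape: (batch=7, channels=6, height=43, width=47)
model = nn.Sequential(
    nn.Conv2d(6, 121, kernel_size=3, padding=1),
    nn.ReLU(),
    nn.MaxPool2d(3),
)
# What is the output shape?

Input shape: (7, 6, 43, 47)
  -> after Conv2d: (7, 121, 43, 47)
  -> after ReLU: (7, 121, 43, 47)
Output shape: (7, 121, 14, 15)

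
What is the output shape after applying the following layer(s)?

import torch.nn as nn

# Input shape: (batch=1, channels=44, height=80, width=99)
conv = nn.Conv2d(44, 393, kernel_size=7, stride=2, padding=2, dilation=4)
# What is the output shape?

Input shape: (1, 44, 80, 99)
Output shape: (1, 393, 30, 40)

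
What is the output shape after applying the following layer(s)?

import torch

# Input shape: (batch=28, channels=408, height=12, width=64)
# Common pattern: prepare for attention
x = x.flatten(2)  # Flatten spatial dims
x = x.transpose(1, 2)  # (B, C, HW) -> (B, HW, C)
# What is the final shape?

Input shape: (28, 408, 12, 64)
  -> after flatten(2): (28, 408, 768)
Output shape: (28, 768, 408)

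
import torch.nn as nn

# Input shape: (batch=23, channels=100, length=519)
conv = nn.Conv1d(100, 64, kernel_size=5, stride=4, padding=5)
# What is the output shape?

Input shape: (23, 100, 519)
Output shape: (23, 64, 132)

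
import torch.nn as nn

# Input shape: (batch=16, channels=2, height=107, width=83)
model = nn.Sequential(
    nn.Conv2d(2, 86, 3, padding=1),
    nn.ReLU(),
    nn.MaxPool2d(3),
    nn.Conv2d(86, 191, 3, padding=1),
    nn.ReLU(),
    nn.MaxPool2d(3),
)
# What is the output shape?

Input shape: (16, 2, 107, 83)
  -> after first Conv2d: (16, 86, 107, 83)
  -> after first MaxPool2d: (16, 86, 35, 27)
  -> after second Conv2d: (16, 191, 35, 27)
Output shape: (16, 191, 11, 9)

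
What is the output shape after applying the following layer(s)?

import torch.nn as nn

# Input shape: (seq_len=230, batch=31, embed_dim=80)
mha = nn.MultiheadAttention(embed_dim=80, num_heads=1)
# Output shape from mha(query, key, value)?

Input shape: (230, 31, 80)
Output shape: (230, 31, 80)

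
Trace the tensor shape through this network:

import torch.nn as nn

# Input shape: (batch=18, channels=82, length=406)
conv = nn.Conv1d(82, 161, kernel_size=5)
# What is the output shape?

Input shape: (18, 82, 406)
Output shape: (18, 161, 402)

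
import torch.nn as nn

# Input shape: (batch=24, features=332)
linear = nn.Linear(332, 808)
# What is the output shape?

Input shape: (24, 332)
Output shape: (24, 808)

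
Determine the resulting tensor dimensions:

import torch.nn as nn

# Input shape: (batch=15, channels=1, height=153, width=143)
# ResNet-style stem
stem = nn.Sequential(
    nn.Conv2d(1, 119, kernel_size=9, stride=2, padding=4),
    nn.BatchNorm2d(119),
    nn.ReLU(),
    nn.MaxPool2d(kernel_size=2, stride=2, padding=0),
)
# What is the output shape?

Input shape: (15, 1, 153, 143)
  -> after Conv2d 9x9 stride=2: (15, 119, 77, 72)
Output shape: (15, 119, 38, 36)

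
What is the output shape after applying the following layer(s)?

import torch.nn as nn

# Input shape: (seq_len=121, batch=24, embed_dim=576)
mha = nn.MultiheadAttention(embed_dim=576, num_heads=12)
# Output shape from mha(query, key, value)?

Input shape: (121, 24, 576)
Output shape: (121, 24, 576)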